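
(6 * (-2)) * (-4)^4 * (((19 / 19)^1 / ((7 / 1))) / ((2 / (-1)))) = 1536 / 7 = 219.43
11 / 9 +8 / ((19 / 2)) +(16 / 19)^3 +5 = 472952 / 61731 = 7.66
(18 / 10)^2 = 3.24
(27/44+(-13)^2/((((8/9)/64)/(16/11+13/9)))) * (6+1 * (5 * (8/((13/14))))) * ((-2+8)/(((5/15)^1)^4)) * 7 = 5889590420.54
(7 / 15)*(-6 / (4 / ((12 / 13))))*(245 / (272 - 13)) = -294 / 481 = -0.61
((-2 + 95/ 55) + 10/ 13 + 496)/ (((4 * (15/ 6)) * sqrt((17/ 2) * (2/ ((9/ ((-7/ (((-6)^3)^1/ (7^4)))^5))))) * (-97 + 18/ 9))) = -29812764096 * sqrt(714)/ 111880162542223075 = -0.00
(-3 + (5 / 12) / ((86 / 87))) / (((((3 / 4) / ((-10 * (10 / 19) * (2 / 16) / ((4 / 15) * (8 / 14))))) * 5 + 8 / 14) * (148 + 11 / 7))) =1086575 / 18728736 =0.06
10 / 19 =0.53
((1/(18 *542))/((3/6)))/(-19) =-1/92682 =-0.00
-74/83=-0.89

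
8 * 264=2112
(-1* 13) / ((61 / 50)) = -650 / 61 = -10.66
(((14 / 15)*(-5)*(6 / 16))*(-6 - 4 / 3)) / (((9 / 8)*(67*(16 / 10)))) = 385 / 3618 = 0.11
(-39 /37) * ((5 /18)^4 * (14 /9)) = -0.01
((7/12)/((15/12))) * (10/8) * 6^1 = 7/2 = 3.50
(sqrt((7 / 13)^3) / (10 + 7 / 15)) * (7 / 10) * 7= 1029 * sqrt(91) / 53066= 0.18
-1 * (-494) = 494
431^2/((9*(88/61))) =14307.35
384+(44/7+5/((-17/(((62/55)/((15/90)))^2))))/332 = 2294495603/5975585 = 383.98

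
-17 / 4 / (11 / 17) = -289 / 44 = -6.57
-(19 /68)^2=-361 /4624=-0.08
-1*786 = -786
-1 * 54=-54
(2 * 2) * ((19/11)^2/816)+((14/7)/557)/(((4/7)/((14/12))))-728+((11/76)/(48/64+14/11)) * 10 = -8454258720887/11624769354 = -727.26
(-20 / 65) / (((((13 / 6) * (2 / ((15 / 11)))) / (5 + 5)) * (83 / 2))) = -3600 / 154297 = -0.02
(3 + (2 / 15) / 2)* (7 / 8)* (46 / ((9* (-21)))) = -529 / 810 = -0.65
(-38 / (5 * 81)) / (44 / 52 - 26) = 494 / 132435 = 0.00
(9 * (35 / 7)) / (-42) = -15 / 14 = -1.07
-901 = -901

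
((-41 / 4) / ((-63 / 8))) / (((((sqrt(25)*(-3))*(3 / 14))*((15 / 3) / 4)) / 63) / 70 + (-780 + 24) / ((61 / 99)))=-3921568 / 3696697593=-0.00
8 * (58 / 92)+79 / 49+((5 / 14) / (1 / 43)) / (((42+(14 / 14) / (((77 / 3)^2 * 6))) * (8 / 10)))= 15969323831 / 2245159812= 7.11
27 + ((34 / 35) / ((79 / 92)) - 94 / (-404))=15842121 / 558530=28.36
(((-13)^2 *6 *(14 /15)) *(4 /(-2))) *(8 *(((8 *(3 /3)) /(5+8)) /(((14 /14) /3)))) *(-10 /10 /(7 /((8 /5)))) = 159744 /25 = 6389.76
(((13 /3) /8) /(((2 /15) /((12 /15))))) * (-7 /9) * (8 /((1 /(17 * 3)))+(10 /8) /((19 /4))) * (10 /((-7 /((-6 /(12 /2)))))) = -504205 /342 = -1474.28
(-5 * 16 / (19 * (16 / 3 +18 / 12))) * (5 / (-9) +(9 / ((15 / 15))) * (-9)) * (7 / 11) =822080 / 25707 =31.98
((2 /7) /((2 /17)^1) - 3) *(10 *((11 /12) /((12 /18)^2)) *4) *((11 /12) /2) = -605 /28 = -21.61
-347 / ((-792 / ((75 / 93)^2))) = 216875 / 761112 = 0.28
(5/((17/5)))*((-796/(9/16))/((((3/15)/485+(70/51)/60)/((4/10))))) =-617696000/17281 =-35744.23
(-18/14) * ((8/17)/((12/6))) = -36/119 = -0.30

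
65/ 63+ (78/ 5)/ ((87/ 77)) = 135551/ 9135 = 14.84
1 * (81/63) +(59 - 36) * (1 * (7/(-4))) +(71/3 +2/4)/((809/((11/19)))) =-50286953/1291164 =-38.95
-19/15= -1.27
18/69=6/23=0.26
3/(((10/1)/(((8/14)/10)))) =3/175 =0.02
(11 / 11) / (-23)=-1 / 23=-0.04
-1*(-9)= 9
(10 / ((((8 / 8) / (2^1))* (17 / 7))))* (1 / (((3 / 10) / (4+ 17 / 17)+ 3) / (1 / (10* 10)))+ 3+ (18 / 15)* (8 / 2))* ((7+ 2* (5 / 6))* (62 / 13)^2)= 1285018448 / 101439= 12667.89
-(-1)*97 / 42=97 / 42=2.31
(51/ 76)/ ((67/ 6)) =153/ 2546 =0.06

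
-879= -879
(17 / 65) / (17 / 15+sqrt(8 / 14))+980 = 14313089 / 14599 - 1530*sqrt(7) / 14599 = 980.14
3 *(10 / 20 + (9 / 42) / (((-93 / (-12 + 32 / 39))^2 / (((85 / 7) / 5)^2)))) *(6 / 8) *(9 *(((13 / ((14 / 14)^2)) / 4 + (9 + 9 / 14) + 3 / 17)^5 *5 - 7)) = 217890790111395830982373831167 / 10890027160526011703296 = 20008287.11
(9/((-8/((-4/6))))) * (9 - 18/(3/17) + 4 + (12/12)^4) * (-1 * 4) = 264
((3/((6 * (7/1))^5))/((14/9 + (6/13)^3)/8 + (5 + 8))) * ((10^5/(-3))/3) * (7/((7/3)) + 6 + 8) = -466862500/1422011815749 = -0.00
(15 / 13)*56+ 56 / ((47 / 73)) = 92624 / 611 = 151.59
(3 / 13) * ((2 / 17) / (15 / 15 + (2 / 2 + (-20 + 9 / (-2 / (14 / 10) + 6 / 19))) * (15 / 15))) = -0.00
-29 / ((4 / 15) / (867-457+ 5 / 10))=-357135 / 8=-44641.88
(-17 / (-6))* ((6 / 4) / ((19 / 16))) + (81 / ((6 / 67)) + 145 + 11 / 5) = 200503 / 190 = 1055.28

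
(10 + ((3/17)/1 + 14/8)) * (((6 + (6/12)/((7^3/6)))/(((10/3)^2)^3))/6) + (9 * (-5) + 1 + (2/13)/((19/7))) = -506217068639109/11522056000000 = -43.93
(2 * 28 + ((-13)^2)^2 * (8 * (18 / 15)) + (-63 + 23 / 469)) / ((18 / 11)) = 3536219126 / 21105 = 167553.62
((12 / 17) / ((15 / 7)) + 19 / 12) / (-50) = -1951 / 51000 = -0.04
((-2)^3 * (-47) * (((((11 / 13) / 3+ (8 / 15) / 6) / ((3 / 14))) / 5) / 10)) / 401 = 571144 / 17593875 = 0.03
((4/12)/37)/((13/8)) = 8/1443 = 0.01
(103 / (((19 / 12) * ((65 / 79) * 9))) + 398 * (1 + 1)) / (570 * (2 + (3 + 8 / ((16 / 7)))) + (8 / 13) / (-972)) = 0.17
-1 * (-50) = 50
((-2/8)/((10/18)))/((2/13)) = -117/40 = -2.92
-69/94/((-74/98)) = 3381/3478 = 0.97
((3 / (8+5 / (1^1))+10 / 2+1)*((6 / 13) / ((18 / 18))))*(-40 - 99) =-67554 / 169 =-399.73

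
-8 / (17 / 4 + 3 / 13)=-416 / 233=-1.79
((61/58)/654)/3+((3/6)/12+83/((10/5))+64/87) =9622097/227592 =42.28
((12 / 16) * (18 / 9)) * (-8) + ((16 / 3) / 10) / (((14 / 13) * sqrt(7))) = -12 + 52 * sqrt(7) / 735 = -11.81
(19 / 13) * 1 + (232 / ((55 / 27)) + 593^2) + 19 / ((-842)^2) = 178312607607153 / 506909260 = 351764.35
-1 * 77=-77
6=6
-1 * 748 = -748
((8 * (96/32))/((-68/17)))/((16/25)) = -75/8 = -9.38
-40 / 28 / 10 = -1 / 7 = -0.14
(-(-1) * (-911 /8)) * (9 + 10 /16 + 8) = -2007.05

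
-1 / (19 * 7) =-1 / 133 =-0.01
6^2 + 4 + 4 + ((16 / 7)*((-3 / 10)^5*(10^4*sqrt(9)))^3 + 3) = -774799853 / 875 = -885485.55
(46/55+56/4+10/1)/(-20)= -683/550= -1.24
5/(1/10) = 50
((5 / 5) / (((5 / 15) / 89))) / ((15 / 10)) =178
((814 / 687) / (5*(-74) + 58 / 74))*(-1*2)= 60236 / 9385107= 0.01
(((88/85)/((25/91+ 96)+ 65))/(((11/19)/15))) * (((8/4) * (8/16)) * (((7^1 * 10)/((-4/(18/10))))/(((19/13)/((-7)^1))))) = 521703/20791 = 25.09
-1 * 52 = -52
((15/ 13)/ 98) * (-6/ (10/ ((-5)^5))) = 28125/ 1274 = 22.08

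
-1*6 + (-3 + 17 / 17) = -8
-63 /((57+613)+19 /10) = -630 /6719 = -0.09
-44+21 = -23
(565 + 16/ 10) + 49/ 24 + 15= 70037/ 120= 583.64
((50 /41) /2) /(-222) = -0.00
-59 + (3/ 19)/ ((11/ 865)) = -9736/ 209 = -46.58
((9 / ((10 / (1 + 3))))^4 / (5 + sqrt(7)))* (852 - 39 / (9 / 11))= 17669.57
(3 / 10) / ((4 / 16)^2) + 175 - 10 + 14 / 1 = 919 / 5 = 183.80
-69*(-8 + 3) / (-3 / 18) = -2070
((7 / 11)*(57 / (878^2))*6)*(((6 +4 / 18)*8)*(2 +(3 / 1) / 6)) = 74480 / 2119931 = 0.04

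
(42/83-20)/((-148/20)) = 8090/3071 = 2.63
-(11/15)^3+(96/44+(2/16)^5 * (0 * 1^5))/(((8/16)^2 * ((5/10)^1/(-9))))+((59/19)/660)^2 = -371472130361/2358774000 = -157.49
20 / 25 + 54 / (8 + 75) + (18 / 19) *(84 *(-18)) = -11283202 / 7885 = -1430.97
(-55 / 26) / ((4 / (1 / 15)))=-11 / 312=-0.04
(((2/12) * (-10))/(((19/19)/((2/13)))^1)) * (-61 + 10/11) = 6610/429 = 15.41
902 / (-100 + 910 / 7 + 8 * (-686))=-451 / 2729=-0.17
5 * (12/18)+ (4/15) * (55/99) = 94/27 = 3.48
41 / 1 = 41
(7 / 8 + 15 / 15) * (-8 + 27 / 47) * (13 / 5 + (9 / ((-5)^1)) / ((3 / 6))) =5235 / 376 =13.92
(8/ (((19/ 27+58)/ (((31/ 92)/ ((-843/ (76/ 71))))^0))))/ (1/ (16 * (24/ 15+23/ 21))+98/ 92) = 22495104/ 179661335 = 0.13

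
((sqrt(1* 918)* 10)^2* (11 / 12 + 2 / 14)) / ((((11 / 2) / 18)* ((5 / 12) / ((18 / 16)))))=66178620 / 77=859462.60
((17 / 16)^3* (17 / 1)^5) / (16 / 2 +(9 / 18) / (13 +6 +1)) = 34878787205 / 164352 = 212220.04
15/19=0.79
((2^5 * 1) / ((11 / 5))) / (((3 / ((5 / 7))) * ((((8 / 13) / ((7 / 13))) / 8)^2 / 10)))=56000 / 33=1696.97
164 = 164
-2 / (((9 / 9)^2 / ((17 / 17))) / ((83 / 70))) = -83 / 35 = -2.37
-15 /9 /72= -5 /216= -0.02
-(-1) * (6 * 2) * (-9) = -108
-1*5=-5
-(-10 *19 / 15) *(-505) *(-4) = 76760 / 3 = 25586.67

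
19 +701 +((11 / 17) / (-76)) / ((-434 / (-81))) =403723269 / 560728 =720.00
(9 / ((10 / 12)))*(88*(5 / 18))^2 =19360 / 3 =6453.33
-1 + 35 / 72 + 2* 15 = 2123 / 72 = 29.49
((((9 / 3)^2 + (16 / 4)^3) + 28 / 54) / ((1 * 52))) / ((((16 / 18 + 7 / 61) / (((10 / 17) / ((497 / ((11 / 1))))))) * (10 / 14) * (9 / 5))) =6659675 / 466870014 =0.01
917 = 917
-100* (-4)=400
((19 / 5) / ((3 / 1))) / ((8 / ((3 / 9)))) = 19 / 360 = 0.05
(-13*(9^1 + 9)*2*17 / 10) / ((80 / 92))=-45747 / 50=-914.94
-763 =-763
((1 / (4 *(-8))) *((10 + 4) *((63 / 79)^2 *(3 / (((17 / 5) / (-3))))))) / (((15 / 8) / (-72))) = -3000564 / 106097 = -28.28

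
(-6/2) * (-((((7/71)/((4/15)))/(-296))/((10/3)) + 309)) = 155854467/168128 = 927.00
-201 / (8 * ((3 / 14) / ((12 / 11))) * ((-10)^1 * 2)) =1407 / 220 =6.40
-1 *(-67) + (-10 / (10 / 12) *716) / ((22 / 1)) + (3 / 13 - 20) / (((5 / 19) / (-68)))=4784.82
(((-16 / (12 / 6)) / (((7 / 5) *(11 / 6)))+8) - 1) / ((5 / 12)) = 3588 / 385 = 9.32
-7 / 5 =-1.40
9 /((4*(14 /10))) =45 /28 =1.61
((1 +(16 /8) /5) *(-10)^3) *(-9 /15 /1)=840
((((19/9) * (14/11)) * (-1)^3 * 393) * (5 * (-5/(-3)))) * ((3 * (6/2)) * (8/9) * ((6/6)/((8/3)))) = -871150/33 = -26398.48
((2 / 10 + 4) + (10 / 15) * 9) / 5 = 51 / 25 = 2.04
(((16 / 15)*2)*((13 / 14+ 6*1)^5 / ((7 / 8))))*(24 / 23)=549589776448 / 13529635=40621.18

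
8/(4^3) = 1/8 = 0.12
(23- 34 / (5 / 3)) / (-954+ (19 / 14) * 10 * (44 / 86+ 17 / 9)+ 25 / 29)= -1021293 / 361600370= -0.00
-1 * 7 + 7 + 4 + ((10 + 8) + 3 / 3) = 23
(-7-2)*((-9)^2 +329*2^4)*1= -48105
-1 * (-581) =581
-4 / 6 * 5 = -10 / 3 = -3.33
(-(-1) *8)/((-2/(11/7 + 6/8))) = -65/7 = -9.29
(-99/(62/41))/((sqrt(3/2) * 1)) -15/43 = -53.80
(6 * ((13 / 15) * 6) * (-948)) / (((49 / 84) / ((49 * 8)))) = -99380736 / 5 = -19876147.20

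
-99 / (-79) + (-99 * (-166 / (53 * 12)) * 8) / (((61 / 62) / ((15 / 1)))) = 805257387 / 255407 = 3152.84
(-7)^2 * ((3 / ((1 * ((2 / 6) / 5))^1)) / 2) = 2205 / 2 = 1102.50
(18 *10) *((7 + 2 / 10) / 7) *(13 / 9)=1872 / 7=267.43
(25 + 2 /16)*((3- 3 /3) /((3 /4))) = 67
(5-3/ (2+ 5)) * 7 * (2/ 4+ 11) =368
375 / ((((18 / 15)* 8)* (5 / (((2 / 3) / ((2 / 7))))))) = 875 / 48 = 18.23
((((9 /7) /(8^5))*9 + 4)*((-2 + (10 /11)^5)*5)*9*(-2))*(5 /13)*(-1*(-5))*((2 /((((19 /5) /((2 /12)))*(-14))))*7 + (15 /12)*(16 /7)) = 85785994863590625 /31935696945152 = 2686.21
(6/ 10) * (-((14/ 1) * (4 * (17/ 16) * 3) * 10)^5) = -10872823862919375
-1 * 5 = -5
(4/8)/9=1/18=0.06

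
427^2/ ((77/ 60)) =1562820/ 11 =142074.55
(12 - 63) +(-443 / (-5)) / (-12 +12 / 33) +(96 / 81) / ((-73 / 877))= -91899083 / 1261440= -72.85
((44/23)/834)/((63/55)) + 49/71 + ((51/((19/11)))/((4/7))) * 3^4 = 13648361714093/3260441268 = 4186.05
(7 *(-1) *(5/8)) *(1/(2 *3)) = -35/48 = -0.73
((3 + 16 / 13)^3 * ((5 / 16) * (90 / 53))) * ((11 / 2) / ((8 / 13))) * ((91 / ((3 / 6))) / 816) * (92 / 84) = 1052321875 / 11994112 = 87.74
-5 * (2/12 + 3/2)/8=-25/24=-1.04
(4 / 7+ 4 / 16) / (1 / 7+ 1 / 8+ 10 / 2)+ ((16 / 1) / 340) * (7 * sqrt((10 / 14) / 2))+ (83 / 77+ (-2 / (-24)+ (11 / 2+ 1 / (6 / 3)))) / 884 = 3040427 / 18535440+ 2 * sqrt(70) / 85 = 0.36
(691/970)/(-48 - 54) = -691/98940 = -0.01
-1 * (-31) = 31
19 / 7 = 2.71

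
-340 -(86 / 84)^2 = -601609 / 1764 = -341.05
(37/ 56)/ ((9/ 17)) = 1.25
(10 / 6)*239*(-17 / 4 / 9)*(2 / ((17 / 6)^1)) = -1195 / 9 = -132.78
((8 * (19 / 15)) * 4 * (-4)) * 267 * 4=-865792 / 5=-173158.40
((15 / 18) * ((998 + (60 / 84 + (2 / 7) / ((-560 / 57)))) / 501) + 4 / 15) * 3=11358251 / 1963920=5.78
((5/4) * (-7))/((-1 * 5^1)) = 7/4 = 1.75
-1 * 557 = -557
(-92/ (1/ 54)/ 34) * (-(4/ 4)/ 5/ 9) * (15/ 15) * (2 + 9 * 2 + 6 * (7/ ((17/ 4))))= 140208/ 1445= 97.03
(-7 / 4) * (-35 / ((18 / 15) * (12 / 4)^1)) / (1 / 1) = 1225 / 72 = 17.01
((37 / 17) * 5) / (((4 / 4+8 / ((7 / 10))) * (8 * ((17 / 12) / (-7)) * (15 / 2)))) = -1813 / 25143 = -0.07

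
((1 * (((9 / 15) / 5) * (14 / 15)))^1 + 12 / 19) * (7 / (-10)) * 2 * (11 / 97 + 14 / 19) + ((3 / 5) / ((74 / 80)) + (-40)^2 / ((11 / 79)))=102352584704622 / 8907449375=11490.67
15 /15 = 1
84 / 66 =14 / 11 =1.27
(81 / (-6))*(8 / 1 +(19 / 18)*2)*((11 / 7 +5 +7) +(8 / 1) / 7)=-4017 / 2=-2008.50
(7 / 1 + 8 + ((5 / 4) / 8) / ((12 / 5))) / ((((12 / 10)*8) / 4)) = 28925 / 4608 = 6.28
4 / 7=0.57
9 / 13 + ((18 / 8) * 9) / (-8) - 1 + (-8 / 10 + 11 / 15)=-18131 / 6240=-2.91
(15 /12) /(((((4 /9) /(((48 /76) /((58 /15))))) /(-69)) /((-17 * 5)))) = 11876625 /4408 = 2694.33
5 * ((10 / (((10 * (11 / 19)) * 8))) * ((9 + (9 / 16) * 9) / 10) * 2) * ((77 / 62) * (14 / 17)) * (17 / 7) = 29925 / 3968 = 7.54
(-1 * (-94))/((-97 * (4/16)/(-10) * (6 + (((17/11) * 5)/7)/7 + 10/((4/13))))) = 4053280/4042281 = 1.00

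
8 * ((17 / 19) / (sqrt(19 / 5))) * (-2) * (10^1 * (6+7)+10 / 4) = -973.06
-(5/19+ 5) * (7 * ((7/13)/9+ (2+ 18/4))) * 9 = -537250/247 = -2175.10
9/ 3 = 3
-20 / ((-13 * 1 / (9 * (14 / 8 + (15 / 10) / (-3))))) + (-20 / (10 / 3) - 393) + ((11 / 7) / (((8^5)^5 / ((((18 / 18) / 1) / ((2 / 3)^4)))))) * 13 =-20995414709247264877122008013 / 55006124792465627449131008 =-381.69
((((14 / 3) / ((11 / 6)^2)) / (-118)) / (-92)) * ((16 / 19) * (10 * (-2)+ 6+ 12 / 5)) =-0.00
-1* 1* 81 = -81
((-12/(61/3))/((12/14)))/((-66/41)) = 287/671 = 0.43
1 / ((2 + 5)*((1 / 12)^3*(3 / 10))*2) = 2880 / 7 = 411.43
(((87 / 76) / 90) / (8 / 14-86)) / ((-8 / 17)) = 3451 / 10907520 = 0.00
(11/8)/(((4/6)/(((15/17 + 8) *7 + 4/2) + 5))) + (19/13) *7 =67585/442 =152.91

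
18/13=1.38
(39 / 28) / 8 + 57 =57.17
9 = 9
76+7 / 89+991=94970 / 89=1067.08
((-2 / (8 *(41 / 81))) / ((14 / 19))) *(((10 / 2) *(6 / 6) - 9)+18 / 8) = 1539 / 1312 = 1.17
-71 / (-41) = 71 / 41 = 1.73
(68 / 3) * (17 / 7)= 1156 / 21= 55.05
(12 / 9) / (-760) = -0.00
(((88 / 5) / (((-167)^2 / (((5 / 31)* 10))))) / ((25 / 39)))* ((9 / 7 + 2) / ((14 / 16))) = 1262976 / 211816955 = 0.01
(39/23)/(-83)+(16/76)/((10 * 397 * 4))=-2939861/143995870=-0.02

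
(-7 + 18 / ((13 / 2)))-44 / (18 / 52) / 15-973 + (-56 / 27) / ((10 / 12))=-346856 / 351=-988.19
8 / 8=1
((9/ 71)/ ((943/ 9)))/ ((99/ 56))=504/ 736483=0.00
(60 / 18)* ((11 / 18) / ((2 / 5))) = 275 / 54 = 5.09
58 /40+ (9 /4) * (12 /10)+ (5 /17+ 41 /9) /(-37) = 455023 /113220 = 4.02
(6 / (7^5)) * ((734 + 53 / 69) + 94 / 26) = 0.26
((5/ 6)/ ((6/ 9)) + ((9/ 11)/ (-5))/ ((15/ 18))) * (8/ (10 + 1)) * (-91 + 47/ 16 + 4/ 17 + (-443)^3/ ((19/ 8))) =-11539870805303/ 411400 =-28050245.03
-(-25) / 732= 0.03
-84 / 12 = -7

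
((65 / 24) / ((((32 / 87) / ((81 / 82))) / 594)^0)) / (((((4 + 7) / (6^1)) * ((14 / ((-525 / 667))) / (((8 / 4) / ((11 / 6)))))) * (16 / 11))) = -14625 / 234784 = -0.06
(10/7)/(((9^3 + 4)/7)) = 10/733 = 0.01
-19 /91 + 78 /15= 2271 /455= 4.99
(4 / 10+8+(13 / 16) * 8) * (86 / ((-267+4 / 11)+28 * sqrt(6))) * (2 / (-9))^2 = -118119452 / 464784075 - 12403952 * sqrt(6) / 464784075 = -0.32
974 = 974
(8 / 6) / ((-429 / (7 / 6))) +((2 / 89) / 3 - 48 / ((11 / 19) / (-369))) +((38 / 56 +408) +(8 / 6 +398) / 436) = 32514628677161 / 1048755708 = 31003.05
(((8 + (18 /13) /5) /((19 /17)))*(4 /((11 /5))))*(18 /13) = 658512 /35321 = 18.64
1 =1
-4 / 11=-0.36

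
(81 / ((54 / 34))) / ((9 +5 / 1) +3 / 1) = 3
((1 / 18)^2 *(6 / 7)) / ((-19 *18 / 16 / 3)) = -4 / 10773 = -0.00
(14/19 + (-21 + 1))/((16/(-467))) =85461/152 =562.24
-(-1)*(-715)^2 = 511225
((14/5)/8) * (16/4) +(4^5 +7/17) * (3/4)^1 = 261701/340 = 769.71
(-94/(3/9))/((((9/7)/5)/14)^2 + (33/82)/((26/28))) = -12029490200/18502091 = -650.17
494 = 494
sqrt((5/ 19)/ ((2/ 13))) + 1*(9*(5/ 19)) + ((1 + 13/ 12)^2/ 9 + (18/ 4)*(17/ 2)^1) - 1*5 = sqrt(2470)/ 38 + 888943/ 24624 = 37.41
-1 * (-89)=89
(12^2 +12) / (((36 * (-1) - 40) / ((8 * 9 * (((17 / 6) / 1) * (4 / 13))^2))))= -27744 / 247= -112.32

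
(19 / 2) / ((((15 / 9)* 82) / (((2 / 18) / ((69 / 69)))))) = 19 / 2460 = 0.01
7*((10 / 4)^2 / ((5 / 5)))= 175 / 4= 43.75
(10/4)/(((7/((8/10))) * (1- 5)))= -0.07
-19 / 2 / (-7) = 19 / 14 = 1.36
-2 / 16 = -1 / 8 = -0.12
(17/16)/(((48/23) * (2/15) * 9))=1955/4608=0.42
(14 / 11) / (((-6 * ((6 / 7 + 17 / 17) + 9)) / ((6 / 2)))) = -0.06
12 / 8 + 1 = 2.50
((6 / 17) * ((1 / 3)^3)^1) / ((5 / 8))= 16 / 765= 0.02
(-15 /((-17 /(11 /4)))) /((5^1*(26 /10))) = 165 /884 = 0.19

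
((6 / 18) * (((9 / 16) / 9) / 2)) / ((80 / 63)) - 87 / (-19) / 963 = 202319 / 15613440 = 0.01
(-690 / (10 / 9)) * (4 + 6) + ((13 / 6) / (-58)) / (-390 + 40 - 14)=-6210.00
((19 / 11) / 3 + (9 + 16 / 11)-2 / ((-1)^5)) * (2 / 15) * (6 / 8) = 43 / 33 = 1.30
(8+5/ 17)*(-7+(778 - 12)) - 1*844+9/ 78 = 2409497/ 442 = 5451.35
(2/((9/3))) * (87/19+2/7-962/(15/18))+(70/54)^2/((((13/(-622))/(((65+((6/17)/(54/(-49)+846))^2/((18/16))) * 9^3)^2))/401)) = -822765914300206864111715996041687/11365657222041281250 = -72390526850011.53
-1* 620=-620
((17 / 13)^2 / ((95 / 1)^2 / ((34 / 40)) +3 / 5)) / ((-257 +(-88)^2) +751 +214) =24565 / 1289193017788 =0.00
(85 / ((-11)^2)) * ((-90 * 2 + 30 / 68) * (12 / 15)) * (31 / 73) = -34410 / 803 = -42.85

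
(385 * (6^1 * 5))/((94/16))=92400/47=1965.96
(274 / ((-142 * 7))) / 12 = -137 / 5964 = -0.02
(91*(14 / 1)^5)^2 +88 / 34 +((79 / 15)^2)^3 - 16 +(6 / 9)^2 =463830835454639047743857 / 193640625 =2395317797877584.04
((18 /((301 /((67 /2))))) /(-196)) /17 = -603 /1002932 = -0.00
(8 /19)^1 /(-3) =-8 /57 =-0.14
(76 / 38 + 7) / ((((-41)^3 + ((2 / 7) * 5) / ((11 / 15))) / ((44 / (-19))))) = 30492 / 100828573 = 0.00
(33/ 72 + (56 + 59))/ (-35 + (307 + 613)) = 2771/ 21240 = 0.13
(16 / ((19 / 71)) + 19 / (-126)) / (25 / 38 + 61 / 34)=2427175 / 99792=24.32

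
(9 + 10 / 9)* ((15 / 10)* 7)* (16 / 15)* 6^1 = 10192 / 15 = 679.47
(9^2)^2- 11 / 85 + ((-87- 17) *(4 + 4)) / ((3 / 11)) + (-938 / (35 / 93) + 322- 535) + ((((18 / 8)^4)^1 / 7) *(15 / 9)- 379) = 39472757 / 91392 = 431.91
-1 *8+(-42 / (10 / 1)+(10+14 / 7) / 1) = -1 / 5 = -0.20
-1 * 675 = -675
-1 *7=-7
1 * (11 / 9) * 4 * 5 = 220 / 9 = 24.44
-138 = -138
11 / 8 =1.38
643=643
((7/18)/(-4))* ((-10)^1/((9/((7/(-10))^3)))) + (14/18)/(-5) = -12481/64800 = -0.19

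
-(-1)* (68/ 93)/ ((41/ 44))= 2992/ 3813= 0.78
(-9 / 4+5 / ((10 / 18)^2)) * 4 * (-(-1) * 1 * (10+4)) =3906 / 5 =781.20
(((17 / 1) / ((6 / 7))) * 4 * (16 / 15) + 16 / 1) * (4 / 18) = 9056 / 405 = 22.36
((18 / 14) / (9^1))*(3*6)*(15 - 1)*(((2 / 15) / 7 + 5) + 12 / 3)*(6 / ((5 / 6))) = 409104 / 175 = 2337.74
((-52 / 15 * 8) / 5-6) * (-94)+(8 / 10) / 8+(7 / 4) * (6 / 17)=1384783 / 1275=1086.10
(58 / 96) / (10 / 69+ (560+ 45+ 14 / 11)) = 7337 / 7364336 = 0.00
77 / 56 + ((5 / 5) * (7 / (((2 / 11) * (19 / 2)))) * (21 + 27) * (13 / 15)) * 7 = 897941 / 760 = 1181.50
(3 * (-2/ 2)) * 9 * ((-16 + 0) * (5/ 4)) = 540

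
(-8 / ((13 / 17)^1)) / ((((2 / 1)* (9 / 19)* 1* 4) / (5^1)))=-1615 / 117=-13.80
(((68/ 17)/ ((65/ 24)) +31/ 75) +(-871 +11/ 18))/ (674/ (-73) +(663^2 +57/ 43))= -15948370663/ 8071726279500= -0.00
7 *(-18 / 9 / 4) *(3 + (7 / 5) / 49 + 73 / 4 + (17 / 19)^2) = -1115879 / 14440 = -77.28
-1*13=-13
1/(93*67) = 1/6231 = 0.00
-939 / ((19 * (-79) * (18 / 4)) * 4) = 313 / 9006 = 0.03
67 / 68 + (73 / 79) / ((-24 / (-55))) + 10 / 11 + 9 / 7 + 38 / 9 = 70881571 / 7445592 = 9.52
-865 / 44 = -19.66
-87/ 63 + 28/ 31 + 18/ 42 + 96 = 62464/ 651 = 95.95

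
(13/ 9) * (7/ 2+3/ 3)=13/ 2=6.50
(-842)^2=708964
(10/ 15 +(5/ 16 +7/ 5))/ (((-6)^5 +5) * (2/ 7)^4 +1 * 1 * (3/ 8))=-1370971/ 29624550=-0.05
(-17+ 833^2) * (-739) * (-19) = 9742656752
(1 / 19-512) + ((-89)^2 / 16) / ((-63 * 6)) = -58979395 / 114912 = -513.26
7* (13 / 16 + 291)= 2042.69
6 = 6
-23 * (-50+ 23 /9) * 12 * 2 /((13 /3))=78568 /13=6043.69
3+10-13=0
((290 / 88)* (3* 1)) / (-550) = -87 / 4840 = -0.02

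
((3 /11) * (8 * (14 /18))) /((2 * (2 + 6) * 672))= 1 /6336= 0.00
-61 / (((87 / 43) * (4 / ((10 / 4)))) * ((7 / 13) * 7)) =-170495 / 34104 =-5.00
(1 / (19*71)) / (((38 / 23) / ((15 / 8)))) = 345 / 410096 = 0.00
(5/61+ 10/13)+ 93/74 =123699/58682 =2.11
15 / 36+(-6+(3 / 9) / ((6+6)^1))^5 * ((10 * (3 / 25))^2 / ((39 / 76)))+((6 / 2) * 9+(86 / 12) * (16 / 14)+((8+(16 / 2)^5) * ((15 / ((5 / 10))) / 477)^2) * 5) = -6645038036691203 / 322006321728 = -20636.36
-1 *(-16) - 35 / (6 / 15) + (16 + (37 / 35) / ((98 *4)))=-761423 / 13720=-55.50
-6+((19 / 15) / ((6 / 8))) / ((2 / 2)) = -194 / 45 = -4.31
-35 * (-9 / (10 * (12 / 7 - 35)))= -441 / 466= -0.95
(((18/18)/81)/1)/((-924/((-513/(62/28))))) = 19/6138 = 0.00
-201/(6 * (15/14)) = -469/15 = -31.27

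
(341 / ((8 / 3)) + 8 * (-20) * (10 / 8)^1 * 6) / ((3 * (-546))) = 0.65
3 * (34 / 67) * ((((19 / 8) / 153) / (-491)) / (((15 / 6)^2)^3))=-304 / 1542046875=-0.00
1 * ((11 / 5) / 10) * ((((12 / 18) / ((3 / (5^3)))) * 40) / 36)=550 / 81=6.79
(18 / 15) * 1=6 / 5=1.20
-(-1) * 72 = 72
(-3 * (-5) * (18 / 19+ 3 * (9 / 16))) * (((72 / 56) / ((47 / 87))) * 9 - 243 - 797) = -4026382695 / 100016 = -40257.39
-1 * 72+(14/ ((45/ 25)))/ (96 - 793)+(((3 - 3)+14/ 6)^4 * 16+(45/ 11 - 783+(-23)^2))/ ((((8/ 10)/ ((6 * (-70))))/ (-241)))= 5876446267367/ 207009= 28387395.08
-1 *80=-80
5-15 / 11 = 40 / 11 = 3.64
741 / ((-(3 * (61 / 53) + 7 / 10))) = -178.43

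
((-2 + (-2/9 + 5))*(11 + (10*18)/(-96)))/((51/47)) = 85775/3672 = 23.36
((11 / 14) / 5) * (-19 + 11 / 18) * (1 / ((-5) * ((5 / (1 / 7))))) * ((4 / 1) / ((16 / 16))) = 3641 / 55125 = 0.07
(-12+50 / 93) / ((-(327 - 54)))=82 / 1953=0.04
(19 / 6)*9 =28.50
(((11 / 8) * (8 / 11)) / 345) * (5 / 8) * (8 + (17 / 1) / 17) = 3 / 184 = 0.02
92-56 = 36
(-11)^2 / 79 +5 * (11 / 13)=5918 / 1027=5.76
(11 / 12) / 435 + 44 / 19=229889 / 99180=2.32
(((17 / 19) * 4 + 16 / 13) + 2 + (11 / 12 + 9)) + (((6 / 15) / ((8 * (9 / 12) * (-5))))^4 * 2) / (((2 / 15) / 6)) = 11619611351 / 694687500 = 16.73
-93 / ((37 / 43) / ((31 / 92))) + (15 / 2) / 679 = -84149421 / 2311316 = -36.41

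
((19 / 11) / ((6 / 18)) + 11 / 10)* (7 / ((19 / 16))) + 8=45.03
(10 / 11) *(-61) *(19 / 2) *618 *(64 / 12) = -19100320 / 11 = -1736392.73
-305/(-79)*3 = 11.58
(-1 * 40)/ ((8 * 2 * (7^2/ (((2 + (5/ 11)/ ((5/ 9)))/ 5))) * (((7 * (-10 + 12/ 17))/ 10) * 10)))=527/ 1192268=0.00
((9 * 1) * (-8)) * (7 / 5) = -504 / 5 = -100.80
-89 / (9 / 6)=-59.33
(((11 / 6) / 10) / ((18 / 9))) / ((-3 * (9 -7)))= -11 / 720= -0.02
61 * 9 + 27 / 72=4395 / 8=549.38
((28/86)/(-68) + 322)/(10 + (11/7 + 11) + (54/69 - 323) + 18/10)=-126319795/116845964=-1.08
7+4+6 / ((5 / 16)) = 151 / 5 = 30.20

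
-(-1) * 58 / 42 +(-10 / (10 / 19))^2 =7610 / 21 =362.38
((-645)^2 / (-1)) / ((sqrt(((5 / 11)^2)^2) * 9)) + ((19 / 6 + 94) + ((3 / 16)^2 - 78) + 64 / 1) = -171759973 / 768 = -223645.80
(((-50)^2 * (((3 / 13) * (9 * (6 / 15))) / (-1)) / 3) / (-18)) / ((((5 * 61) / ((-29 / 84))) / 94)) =-4.09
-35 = -35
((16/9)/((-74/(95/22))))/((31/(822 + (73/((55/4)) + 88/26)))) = -5015544/1804231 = -2.78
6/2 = 3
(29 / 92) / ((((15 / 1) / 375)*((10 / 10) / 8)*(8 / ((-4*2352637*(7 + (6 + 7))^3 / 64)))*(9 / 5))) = -1066038640625 / 207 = -5149945123.79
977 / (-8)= -977 / 8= -122.12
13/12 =1.08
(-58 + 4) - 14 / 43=-2336 / 43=-54.33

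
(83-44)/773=39/773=0.05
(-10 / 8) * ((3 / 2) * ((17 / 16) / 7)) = -255 / 896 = -0.28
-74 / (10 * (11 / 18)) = -666 / 55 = -12.11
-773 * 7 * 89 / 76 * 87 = -41897373 / 76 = -551281.22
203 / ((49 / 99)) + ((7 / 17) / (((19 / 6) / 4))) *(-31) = 890877 / 2261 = 394.02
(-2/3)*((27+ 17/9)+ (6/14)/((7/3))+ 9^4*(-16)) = 92563190/1323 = 69964.62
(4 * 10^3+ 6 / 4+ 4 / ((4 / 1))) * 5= 40025 / 2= 20012.50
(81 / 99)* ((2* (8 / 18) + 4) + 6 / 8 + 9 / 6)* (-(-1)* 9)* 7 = 16191 / 44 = 367.98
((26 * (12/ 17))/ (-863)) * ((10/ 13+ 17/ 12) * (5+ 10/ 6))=-13640/ 44013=-0.31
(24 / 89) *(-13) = -312 / 89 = -3.51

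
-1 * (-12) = 12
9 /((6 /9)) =27 /2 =13.50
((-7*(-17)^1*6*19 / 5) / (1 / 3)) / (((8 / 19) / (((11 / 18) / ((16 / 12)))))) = 1417647 / 160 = 8860.29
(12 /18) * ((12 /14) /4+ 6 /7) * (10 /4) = 25 /14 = 1.79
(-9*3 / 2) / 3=-4.50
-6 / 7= -0.86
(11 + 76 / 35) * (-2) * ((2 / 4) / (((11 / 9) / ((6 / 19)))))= -24894 / 7315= -3.40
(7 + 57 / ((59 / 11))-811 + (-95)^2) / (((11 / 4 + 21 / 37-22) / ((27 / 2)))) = -970360668 / 163135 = -5948.21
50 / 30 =5 / 3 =1.67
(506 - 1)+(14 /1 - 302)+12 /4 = 220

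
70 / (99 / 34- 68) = -2380 / 2213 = -1.08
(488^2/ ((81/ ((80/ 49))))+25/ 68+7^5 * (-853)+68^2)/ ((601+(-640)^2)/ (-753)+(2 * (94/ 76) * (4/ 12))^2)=350368114252599529/ 13305472401312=26332.63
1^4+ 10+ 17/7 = 94/7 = 13.43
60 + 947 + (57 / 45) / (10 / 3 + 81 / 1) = 1273874 / 1265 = 1007.02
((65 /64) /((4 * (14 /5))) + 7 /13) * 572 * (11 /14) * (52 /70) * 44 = 507202839 /54880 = 9242.03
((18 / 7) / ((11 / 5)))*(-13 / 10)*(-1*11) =117 / 7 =16.71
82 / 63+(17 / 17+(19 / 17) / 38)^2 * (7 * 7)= 3876367 / 72828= 53.23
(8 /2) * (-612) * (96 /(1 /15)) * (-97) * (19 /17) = 382164480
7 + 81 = 88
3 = 3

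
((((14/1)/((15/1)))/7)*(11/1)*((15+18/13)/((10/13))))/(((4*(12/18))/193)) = 452199/200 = 2261.00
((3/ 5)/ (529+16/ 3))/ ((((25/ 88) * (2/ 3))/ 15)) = 3564/ 40075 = 0.09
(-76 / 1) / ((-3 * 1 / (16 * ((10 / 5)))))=2432 / 3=810.67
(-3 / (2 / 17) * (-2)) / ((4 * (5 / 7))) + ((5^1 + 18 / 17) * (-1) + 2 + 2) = 5369 / 340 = 15.79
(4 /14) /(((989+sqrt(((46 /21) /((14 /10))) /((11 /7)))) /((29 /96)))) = 13717 /157179632 - 29 *sqrt(53130) /75917762256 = 0.00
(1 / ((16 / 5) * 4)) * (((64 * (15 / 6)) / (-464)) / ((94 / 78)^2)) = -38025 / 2049952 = -0.02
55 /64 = 0.86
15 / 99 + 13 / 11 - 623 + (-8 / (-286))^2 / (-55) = -2097556223 / 3374085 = -621.67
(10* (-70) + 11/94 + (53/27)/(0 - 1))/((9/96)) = -28500560/3807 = -7486.36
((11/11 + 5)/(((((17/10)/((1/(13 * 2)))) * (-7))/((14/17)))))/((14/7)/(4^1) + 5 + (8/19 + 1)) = -0.00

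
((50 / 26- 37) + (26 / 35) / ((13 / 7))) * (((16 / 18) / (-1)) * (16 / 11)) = 288512 / 6435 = 44.83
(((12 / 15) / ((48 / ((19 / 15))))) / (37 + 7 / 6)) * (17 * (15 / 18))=323 / 41220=0.01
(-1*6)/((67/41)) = -246/67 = -3.67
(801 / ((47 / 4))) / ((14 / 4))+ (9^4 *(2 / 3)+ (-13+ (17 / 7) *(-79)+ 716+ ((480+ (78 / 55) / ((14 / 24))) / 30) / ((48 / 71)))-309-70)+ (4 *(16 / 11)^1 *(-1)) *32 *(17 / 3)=1264614781 / 361900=3494.38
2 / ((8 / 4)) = 1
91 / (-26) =-7 / 2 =-3.50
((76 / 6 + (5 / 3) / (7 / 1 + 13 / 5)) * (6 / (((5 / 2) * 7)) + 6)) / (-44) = -68413 / 36960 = -1.85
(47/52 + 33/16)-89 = -17895/208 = -86.03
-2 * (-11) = 22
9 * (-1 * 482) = -4338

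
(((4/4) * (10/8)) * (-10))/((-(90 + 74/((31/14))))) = 775/7652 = 0.10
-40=-40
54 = 54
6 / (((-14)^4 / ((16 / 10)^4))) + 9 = 13507161 / 1500625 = 9.00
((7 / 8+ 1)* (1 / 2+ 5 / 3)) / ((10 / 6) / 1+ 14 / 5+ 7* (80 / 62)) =30225 / 100432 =0.30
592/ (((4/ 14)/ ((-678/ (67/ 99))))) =-139076784/ 67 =-2075772.90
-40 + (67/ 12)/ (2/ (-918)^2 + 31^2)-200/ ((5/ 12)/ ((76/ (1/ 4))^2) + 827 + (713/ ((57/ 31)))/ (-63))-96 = -6327564331832259810413/ 46444983739765231874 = -136.24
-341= -341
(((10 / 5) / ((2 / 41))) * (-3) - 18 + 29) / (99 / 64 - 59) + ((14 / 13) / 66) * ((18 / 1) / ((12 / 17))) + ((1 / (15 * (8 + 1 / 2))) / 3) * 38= 1982945687 / 804490830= 2.46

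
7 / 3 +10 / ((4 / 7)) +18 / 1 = 227 / 6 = 37.83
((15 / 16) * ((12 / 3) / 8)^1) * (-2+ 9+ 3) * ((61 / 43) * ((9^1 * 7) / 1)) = 288225 / 688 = 418.93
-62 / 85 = -0.73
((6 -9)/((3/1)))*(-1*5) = 5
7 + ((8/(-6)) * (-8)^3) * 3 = 2055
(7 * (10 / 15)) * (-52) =-728 / 3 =-242.67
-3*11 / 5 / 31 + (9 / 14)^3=22443 / 425320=0.05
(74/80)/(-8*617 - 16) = -37/198080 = -0.00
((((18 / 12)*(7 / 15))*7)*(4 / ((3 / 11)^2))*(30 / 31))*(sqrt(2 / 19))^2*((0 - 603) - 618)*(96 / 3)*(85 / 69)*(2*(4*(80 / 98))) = -342916710400 / 40641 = -8437703.56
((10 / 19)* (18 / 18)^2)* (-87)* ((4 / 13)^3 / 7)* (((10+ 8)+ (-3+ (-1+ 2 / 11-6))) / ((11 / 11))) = -5011200 / 3214211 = -1.56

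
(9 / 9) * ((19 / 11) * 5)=95 / 11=8.64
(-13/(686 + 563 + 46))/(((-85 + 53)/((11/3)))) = 143/124320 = 0.00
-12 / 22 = -6 / 11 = -0.55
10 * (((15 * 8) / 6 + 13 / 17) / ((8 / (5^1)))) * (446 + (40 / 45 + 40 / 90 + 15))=12240275 / 204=60001.35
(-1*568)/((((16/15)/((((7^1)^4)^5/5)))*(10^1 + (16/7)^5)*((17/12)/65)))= -55701285117742782155018745/10341491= -5386194806700772853.26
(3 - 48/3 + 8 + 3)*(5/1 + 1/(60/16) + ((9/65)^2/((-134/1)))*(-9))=-8947357/849225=-10.54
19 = 19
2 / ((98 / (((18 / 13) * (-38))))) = -684 / 637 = -1.07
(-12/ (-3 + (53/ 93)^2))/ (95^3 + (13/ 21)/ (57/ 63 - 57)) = 20377044/ 3894849376451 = 0.00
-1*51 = -51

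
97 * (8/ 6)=129.33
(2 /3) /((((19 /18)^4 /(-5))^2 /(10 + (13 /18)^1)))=1969307769600 /16983563041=115.95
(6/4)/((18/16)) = 4/3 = 1.33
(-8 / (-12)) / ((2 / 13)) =13 / 3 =4.33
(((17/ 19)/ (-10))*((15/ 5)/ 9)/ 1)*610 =-1037/ 57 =-18.19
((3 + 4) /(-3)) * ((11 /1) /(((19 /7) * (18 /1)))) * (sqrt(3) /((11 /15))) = -245 * sqrt(3) /342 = -1.24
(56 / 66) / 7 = 4 / 33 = 0.12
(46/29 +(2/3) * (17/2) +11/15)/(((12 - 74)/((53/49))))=-30687/220255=-0.14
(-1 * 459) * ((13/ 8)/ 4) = -5967/ 32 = -186.47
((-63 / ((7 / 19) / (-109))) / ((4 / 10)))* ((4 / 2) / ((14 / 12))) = 559170 / 7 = 79881.43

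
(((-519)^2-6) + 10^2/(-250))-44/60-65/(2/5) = 8075741/30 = 269191.37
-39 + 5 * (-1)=-44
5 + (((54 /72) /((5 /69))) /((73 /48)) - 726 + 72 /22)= -2854351 /4015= -710.92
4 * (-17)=-68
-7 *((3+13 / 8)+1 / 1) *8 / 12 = -105 / 4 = -26.25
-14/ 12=-7/ 6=-1.17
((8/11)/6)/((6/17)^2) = 289/297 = 0.97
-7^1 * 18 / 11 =-126 / 11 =-11.45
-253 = -253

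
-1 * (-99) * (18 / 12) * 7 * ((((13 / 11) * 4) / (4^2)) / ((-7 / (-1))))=351 / 8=43.88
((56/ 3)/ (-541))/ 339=-56/ 550197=-0.00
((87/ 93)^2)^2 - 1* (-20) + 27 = 44112768/ 923521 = 47.77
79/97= 0.81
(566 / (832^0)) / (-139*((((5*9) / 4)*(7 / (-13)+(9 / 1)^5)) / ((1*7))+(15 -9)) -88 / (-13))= -103012 / 2400913381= -0.00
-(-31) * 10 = 310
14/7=2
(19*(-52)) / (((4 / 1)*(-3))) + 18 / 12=503 / 6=83.83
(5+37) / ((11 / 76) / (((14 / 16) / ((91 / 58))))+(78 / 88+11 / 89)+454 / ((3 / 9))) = 0.03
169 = 169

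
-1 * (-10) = 10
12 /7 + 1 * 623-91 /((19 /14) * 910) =624.64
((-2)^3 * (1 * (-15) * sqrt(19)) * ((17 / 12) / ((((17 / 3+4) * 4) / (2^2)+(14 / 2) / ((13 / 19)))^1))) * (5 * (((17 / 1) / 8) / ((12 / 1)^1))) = 32.97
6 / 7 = 0.86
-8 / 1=-8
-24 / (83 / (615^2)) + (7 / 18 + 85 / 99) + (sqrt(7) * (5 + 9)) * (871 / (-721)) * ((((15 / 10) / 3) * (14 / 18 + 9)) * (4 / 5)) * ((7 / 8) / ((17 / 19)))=-1797304699 / 16434 - 5097092 * sqrt(7) / 78795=-109536.17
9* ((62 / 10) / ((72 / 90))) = 279 / 4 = 69.75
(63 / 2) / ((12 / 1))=21 / 8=2.62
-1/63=-0.02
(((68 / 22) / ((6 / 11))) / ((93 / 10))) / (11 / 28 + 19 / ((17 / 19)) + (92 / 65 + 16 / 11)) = 57857800 / 2326211883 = 0.02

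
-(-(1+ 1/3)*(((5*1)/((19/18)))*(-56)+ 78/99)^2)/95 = 109993049104/112041765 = 981.71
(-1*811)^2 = 657721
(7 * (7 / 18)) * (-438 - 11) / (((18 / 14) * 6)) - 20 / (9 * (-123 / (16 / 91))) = -574588597 / 3626532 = -158.44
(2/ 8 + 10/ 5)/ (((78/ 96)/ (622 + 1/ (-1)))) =22356/ 13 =1719.69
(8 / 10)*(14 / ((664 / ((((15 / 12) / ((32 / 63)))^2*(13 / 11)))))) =1805895 / 14958592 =0.12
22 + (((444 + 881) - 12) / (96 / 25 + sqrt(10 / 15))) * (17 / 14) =42210446 / 92393 - 13950625 * sqrt(6) / 369572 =364.39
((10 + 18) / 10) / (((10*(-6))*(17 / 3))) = -7 / 850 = -0.01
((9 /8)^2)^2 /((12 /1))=2187 /16384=0.13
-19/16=-1.19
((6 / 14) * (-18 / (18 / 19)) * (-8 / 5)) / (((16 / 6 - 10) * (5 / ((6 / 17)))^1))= -0.13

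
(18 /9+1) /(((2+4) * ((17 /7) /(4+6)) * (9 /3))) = 0.69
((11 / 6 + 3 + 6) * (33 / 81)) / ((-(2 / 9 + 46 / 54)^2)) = -6435 / 1682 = -3.83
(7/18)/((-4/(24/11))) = -7/33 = -0.21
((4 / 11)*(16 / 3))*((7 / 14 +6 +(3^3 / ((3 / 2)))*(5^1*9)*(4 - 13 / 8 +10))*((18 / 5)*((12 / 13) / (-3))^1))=-15406464 / 715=-21547.50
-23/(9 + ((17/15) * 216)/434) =-24955/10377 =-2.40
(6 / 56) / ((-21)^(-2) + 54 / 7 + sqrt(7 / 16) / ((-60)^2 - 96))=3509695429632 / 252772350050593 - 32450544 * sqrt(7) / 252772350050593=0.01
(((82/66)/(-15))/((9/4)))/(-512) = 41/570240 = 0.00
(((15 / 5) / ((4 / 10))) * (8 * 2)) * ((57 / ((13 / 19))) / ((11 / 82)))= 10656720 / 143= 74522.52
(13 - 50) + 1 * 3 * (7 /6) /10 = -733 /20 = -36.65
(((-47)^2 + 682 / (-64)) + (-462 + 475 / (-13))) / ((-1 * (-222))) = 707119 / 92352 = 7.66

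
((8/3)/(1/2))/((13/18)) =96/13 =7.38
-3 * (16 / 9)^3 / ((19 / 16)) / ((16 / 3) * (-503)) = 4096 / 774117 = 0.01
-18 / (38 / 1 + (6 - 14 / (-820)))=-7380 / 18047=-0.41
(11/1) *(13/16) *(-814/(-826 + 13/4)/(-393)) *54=-174603/143707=-1.21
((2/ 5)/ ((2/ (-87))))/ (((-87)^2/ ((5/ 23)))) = -1/ 2001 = -0.00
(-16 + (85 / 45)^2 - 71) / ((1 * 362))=-3379 / 14661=-0.23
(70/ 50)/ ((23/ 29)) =203/ 115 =1.77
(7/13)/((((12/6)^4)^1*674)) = 0.00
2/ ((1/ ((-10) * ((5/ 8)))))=-25/ 2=-12.50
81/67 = 1.21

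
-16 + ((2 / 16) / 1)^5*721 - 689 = -23100719 / 32768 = -704.98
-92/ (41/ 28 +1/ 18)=-23184/ 383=-60.53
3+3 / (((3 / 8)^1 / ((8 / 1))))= 67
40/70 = 4/7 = 0.57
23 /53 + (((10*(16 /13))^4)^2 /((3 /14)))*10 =3186865733688285419749 /129701184639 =24570829808.21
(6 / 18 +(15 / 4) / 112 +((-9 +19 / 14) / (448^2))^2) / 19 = 8688344532523 / 450031572221952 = 0.02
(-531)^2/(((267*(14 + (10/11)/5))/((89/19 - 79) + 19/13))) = -6201418905/1143116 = -5425.01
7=7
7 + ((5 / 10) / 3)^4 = 9073 / 1296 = 7.00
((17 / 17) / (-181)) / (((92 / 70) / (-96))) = 1680 / 4163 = 0.40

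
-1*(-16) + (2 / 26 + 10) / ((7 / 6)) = 2242 / 91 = 24.64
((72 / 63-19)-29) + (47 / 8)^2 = -5529 / 448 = -12.34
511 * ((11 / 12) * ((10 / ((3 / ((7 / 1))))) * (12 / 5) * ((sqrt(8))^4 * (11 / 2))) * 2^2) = 110801152 / 3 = 36933717.33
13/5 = 2.60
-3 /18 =-0.17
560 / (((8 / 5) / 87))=30450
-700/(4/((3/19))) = -27.63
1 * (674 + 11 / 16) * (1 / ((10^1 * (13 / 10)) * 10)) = 2159 / 416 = 5.19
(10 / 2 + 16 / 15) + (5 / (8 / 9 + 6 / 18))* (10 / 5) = 2351 / 165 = 14.25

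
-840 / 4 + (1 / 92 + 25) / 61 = -1176219 / 5612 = -209.59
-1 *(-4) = 4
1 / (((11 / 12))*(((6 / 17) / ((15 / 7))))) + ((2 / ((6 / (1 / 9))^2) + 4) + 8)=2090849 / 112266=18.62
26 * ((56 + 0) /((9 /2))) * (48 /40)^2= 11648 /25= 465.92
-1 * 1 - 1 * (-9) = 8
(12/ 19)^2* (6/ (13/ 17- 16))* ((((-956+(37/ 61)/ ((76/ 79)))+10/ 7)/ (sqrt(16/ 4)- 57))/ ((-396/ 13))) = 41049367866/ 458927219135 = 0.09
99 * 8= 792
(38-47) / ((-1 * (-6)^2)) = 1 / 4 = 0.25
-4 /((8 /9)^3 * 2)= -729 /256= -2.85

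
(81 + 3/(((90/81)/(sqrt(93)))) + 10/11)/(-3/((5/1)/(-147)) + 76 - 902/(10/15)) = -4505/65384 - 27* sqrt(93)/11888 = -0.09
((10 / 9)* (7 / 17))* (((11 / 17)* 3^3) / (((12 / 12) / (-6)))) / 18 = -770 / 289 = -2.66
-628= -628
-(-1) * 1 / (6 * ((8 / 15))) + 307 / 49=5157 / 784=6.58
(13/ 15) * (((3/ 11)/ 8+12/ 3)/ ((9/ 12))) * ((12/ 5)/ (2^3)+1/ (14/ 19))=26767/ 3465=7.72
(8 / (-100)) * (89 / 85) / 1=-178 / 2125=-0.08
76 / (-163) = -76 / 163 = -0.47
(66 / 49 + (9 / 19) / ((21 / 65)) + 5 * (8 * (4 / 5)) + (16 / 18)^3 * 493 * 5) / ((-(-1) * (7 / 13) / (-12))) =-62328453148 / 1583631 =-39357.94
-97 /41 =-2.37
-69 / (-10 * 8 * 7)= 69 / 560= 0.12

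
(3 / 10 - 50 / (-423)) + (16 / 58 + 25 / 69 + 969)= 2736926783 / 2821410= 970.06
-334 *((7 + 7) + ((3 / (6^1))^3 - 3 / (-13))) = -249331 / 52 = -4794.83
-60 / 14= -30 / 7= -4.29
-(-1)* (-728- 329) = -1057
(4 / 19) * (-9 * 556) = -20016 / 19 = -1053.47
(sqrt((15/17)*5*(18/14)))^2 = 675/119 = 5.67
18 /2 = 9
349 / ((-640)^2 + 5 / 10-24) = 698 / 819153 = 0.00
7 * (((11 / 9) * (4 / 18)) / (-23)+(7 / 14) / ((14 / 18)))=16459 / 3726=4.42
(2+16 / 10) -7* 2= -52 / 5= -10.40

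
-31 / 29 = -1.07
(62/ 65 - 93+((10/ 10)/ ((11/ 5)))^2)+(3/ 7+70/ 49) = -4953981/ 55055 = -89.98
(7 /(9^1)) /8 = 7 /72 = 0.10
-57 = -57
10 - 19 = -9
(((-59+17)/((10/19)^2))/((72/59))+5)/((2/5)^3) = -715465/384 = -1863.19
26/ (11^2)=26/ 121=0.21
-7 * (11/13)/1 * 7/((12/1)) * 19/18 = -10241/2808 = -3.65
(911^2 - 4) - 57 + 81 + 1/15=12449116/15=829941.07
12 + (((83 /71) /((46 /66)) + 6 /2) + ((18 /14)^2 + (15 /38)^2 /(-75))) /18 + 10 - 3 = 13415810635 /693267288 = 19.35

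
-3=-3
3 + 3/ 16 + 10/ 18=539/ 144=3.74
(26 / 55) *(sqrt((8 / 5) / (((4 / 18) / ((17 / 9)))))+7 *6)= 52 *sqrt(85) / 275+1092 / 55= 21.60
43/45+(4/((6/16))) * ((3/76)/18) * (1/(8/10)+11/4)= 299/285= 1.05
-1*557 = -557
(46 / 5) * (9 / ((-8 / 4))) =-207 / 5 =-41.40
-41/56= -0.73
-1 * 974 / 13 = -974 / 13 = -74.92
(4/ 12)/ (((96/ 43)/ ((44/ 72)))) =473/ 5184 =0.09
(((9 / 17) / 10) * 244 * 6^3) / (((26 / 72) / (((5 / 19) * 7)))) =59766336 / 4199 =14233.47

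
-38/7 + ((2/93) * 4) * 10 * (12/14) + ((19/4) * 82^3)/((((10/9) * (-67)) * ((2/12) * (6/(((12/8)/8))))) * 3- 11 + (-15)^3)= -2578419293/4469549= -576.89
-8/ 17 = -0.47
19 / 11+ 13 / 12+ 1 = 503 / 132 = 3.81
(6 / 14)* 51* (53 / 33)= 2703 / 77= 35.10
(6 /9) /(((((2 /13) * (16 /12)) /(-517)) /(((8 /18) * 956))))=-6425276 /9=-713919.56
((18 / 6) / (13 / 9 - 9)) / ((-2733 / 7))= 63 / 61948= 0.00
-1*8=-8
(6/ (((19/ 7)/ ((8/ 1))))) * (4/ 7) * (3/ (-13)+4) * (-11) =-418.98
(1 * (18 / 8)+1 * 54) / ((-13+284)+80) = 25 / 156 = 0.16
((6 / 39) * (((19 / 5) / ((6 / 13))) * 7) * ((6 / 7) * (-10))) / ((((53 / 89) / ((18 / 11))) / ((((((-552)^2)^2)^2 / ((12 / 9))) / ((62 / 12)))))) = -4722818324582770650963247104 / 18073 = -261319002079498182424791.00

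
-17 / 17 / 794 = -1 / 794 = -0.00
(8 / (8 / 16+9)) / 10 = 8 / 95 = 0.08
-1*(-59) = 59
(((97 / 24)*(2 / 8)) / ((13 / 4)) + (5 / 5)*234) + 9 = 75913 / 312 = 243.31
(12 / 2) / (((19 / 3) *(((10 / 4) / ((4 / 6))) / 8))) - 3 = -93 / 95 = -0.98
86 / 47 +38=1872 / 47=39.83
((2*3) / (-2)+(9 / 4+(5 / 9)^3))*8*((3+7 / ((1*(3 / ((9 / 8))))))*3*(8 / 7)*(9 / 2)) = -1205 / 3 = -401.67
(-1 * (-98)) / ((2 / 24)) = 1176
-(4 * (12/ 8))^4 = -1296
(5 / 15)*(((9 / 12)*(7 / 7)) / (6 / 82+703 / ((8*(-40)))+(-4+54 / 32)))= -3280 / 58203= -0.06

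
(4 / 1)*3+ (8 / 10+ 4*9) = 244 / 5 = 48.80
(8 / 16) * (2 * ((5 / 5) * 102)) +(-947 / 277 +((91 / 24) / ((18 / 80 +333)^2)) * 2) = 14554278527761 / 147637322271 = 98.58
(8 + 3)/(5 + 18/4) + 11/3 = 275/57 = 4.82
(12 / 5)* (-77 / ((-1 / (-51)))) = -47124 / 5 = -9424.80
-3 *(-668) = 2004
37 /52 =0.71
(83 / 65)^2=1.63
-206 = -206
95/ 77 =1.23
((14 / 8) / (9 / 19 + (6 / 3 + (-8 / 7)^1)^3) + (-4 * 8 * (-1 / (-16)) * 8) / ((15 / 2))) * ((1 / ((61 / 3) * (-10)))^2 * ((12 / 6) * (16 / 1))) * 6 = -944652 / 371634875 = -0.00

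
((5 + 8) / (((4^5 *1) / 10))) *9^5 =3838185 / 512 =7496.46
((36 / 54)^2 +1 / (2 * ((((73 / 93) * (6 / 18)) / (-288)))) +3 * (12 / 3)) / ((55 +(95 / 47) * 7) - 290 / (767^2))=-222081450656 / 28548525735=-7.78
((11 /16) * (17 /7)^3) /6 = 54043 /32928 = 1.64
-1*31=-31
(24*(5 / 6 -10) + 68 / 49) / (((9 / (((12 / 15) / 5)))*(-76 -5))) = 42848 / 893025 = 0.05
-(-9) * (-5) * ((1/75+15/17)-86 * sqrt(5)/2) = 4286.49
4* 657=2628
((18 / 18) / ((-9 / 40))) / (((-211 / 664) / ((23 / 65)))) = 4.95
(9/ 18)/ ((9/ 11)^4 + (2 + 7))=14641/ 276660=0.05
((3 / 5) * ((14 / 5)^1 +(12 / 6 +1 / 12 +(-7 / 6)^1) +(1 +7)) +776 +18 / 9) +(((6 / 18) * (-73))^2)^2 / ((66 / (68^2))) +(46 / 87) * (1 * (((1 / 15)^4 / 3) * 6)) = 4760265289350323 / 193792500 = 24563723.00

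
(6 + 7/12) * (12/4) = 79/4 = 19.75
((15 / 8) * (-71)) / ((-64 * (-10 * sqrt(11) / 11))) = -0.69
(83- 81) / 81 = 0.02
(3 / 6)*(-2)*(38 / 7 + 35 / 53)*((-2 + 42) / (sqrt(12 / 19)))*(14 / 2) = -15060*sqrt(57) / 53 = -2145.29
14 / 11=1.27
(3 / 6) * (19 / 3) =19 / 6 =3.17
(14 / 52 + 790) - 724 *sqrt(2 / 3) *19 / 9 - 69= 18753 / 26 - 13756 *sqrt(6) / 27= -526.70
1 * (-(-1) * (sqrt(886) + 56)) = sqrt(886) + 56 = 85.77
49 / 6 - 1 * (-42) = 301 / 6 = 50.17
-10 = -10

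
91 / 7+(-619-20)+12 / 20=-3127 / 5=-625.40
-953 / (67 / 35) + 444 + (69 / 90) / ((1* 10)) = -53.76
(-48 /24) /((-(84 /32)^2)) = 0.29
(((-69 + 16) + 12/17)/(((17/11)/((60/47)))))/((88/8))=-53340/13583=-3.93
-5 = -5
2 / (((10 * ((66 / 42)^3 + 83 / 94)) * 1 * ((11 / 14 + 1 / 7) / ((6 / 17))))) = 2708328 / 169709215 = 0.02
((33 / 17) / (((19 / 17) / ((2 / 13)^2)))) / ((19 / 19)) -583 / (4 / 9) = -16847589 / 12844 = -1311.71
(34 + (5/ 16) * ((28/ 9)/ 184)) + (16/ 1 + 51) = 669059/ 6624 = 101.01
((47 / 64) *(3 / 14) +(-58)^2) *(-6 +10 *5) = 33157135 / 224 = 148022.92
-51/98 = -0.52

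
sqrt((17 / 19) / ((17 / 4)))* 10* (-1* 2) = -40* sqrt(19) / 19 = -9.18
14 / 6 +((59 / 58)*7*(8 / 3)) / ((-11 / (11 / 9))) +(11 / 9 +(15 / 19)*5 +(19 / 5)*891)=252253898 / 74385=3391.19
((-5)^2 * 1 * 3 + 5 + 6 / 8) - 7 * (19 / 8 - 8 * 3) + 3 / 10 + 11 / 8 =1169 / 5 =233.80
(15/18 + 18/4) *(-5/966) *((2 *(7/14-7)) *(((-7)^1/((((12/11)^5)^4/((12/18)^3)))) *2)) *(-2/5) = 8745749934123280119613/83698767960113040850944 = 0.10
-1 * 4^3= -64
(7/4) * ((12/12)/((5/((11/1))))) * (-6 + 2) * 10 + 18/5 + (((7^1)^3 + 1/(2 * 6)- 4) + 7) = 11741/60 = 195.68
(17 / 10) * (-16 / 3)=-136 / 15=-9.07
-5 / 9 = -0.56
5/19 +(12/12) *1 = 24/19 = 1.26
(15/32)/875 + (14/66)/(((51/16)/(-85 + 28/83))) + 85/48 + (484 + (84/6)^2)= 528914045917/782258400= 676.14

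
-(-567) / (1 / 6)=3402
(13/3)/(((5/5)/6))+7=33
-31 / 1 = -31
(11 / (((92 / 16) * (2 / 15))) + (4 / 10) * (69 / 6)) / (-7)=-2179 / 805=-2.71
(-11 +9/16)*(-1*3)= 501/16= 31.31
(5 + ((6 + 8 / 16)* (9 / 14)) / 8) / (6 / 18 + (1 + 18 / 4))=3711 / 3920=0.95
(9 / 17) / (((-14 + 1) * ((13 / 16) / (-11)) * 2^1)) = 792 / 2873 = 0.28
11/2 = 5.50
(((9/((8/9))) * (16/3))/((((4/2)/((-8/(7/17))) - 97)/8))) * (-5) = 48960/2201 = 22.24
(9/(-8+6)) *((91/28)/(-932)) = 117/7456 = 0.02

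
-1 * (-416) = 416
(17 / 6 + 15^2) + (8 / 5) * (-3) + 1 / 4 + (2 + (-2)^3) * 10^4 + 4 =-3586363 / 60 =-59772.72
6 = 6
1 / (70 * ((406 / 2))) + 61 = 866811 / 14210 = 61.00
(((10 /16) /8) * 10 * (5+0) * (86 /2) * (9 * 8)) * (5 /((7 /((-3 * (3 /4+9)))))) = -28299375 /112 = -252672.99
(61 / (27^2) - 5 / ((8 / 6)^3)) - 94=-4480175 / 46656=-96.03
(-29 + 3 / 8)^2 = 819.39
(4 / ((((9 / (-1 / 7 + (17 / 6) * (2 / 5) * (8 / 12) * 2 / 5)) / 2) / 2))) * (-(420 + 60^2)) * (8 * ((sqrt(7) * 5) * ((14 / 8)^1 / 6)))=-1076288 * sqrt(7) / 81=-35155.44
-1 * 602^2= -362404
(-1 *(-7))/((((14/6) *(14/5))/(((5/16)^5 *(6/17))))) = 140625/124780544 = 0.00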